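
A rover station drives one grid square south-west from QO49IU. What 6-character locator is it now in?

Longitude subsquare i = 8; −1 → 7 = h.
Latitude subsquare u = 20; −1 → 19 = t.

QO49ht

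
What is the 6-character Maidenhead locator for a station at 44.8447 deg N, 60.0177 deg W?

Offset from 180°W / 90°S: lon 119.9823°, lat 134.8447°.
Field: 119.9823/20 → 5 → F, 134.8447/10 → 13 → N; chars FN.
Square: 19.9823/2 → 9, 4.8447/1 → 4; chars 94.
Subsquare: 1.9823/0.0833333 → 23 → x, 0.8447/0.0416667 → 20 → u; chars xu.

FN94xu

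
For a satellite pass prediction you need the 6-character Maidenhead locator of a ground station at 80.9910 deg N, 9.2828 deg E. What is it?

JR40px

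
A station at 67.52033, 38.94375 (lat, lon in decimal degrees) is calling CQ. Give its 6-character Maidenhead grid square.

Add 180° to longitude and 90° to latitude: 218.9437, 157.5203.
Field: lon ⌊218.9437/20⌋ = 10 → K; lat ⌊157.5203/10⌋ = 15 → P.
Square: lon ⌊18.9437/2⌋ = 9; lat ⌊7.5203/1⌋ = 7.
Subsquare: lon ⌊0.9437/0.0833333⌋ = 11 → l; lat ⌊0.5203/0.0416667⌋ = 12 → m.

KP97lm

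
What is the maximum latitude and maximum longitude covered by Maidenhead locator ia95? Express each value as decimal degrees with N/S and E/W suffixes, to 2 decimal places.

84.00° S, 0.00° E

Field I=8, A=0: +8·20° lon, +0·10° lat → SW at lon -20°, lat -90°.
Square 9, 5: +9·2° lon, +5·1° lat → SW at lon -2°, lat -85°.
Cell spans 2° lon × 1° lat. NE corner is SW corner plus one full cell.
latitude 84.00° S, longitude 0.00° E.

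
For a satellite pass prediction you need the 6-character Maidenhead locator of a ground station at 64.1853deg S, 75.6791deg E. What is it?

MC75ut

Add 180° to longitude and 90° to latitude: 255.6791, 25.8147.
Field: lon ⌊255.6791/20⌋ = 12 → M; lat ⌊25.8147/10⌋ = 2 → C.
Square: lon ⌊15.6791/2⌋ = 7; lat ⌊5.8147/1⌋ = 5.
Subsquare: lon ⌊1.6791/0.0833333⌋ = 20 → u; lat ⌊0.8147/0.0416667⌋ = 19 → t.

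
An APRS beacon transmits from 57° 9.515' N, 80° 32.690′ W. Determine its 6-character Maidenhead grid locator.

EO97rd

Add 180° to longitude and 90° to latitude: 99.4552, 147.1586.
Field: lon ⌊99.4552/20⌋ = 4 → E; lat ⌊147.1586/10⌋ = 14 → O.
Square: lon ⌊19.4552/2⌋ = 9; lat ⌊7.1586/1⌋ = 7.
Subsquare: lon ⌊1.4552/0.0833333⌋ = 17 → r; lat ⌊0.1586/0.0416667⌋ = 3 → d.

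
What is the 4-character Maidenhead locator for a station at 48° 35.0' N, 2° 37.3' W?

Add 180° to longitude and 90° to latitude: 177.38, 138.58.
Field (20°×10°, letters A–R): lon ⌊177.38/20⌋ = 8 → I; lat ⌊138.58/10⌋ = 13 → N.
Square (2°×1°, digits 0–9): lon ⌊17.38/2⌋ = 8; lat ⌊8.58/1⌋ = 8.

IN88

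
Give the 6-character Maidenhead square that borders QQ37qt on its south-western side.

QQ37ps

Longitude subsquare q = 16; −1 → 15 = p.
Latitude subsquare t = 19; −1 → 18 = s.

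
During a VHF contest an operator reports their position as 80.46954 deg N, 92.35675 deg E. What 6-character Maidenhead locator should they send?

NR60el

Add 180° to longitude and 90° to latitude: 272.3568, 170.4695.
Field: 272.3568/20 → 13 → N, 170.4695/10 → 17 → R; chars NR.
Square: 12.3568/2 → 6, 0.4695/1 → 0; chars 60.
Subsquare: 0.3568/0.0833333 → 4 → e, 0.4695/0.0416667 → 11 → l; chars el.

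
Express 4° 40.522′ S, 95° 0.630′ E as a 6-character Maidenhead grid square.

NI75mh

Shift to the Maidenhead origin (180°W, 90°S): lon 275.0105, lat 85.3246.
Field: 275.0105/20 → 13 → N, 85.3246/10 → 8 → I; chars NI.
Square: 15.0105/2 → 7, 5.3246/1 → 5; chars 75.
Subsquare: 1.0105/0.0833333 → 12 → m, 0.3246/0.0416667 → 7 → h; chars mh.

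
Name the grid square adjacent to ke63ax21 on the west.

KE63ax11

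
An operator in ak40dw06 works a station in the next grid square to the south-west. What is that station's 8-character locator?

AK40cw95

Longitude extended square 0; −1 → -1, wraps to 9, carry into subsquare.
Longitude subsquare d = 3; −1 → 2 = c.
Latitude extended square 6; −1 → 5.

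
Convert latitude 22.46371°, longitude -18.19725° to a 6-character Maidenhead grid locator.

Offset from 180°W / 90°S: lon 161.8028°, lat 112.4637°.
Field: 161.8028/20 → 8 → I, 112.4637/10 → 11 → L; chars IL.
Square: 1.8028/2 → 0, 2.4637/1 → 2; chars 02.
Subsquare: 1.8028/0.0833333 → 21 → v, 0.4637/0.0416667 → 11 → l; chars vl.

IL02vl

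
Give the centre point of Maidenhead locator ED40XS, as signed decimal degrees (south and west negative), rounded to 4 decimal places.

-59.2292, -90.0417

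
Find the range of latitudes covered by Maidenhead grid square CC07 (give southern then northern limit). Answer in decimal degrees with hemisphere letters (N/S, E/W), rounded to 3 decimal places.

Field C=2, C=2: +2·20° lon, +2·10° lat → SW at lon -140°, lat -70°.
Square 0, 7: +0·2° lon, +7·1° lat → SW at lon -140°, lat -63°.
Cell spans 2° lon × 1° lat.
south 63.000° S, north 62.000° S.

63.000° S, 62.000° S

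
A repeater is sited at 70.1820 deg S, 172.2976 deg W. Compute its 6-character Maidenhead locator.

AB39ut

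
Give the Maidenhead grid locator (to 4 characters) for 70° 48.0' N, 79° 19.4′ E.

Offset from 180°W / 90°S: lon 259.32°, lat 160.80°.
Field: lon ⌊259.32/20⌋ = 12 → M; lat ⌊160.80/10⌋ = 16 → Q.
Square: lon ⌊19.32/2⌋ = 9; lat ⌊0.80/1⌋ = 0.

MQ90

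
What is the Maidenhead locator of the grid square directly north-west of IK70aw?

Longitude subsquare a = 0; −1 → -1, wraps to 23 = x, carry into square.
Longitude square 7; −1 → 6.
Latitude subsquare w = 22; +1 → 23 = x.

IK60xx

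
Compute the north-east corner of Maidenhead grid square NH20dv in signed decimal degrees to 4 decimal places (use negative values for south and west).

-19.0833, 84.3333

Field N=13, H=7: +13·20° lon, +7·10° lat → SW at lon 80°, lat -20°.
Square 2, 0: +2·2° lon, +0·1° lat → SW at lon 84°, lat -20°.
Subsquare d=3, v=21: +3·0.0833333° lon, +21·0.0416667° lat → SW at lon 84.25°, lat -19.125°.
Cell spans 0.0833333° lon × 0.0416667° lat. NE corner is SW corner plus one full cell.
latitude -19.0833, longitude 84.3333.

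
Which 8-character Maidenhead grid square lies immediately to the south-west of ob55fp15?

Longitude extended square 1; −1 → 0.
Latitude extended square 5; −1 → 4.

OB55fp04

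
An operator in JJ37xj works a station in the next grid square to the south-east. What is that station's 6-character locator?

JJ47ai

Longitude subsquare x = 23; +1 → 24, wraps to 0 = a, carry into square.
Longitude square 3; +1 → 4.
Latitude subsquare j = 9; −1 → 8 = i.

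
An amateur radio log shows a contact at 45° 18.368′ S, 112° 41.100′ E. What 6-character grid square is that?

Offset from 180°W / 90°S: lon 292.6850°, lat 44.6939°.
Field (20°×10°, letters A–R): 292.6850/20 → 14 → O, 44.6939/10 → 4 → E; chars OE.
Square (2°×1°, digits 0–9): 12.6850/2 → 6, 4.6939/1 → 4; chars 64.
Subsquare (5′×2.5′, letters a–x): 0.6850/0.0833333 → 8 → i, 0.6939/0.0416667 → 16 → q; chars iq.

OE64iq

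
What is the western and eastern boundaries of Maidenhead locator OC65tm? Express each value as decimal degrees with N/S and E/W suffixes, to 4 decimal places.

Field O=14, C=2: +14·20° lon, +2·10° lat → SW at lon 100°, lat -70°.
Square 6, 5: +6·2° lon, +5·1° lat → SW at lon 112°, lat -65°.
Subsquare t=19, m=12: +19·0.0833333° lon, +12·0.0416667° lat → SW at lon 113.583°, lat -64.5°.
Cell spans 0.0833333° lon × 0.0416667° lat.
west 113.5833° E, east 113.6667° E.

113.5833° E, 113.6667° E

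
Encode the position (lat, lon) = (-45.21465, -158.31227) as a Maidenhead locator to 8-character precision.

Shift to the Maidenhead origin (180°W, 90°S): lon 21.68773, lat 44.78535.
Field: 21.68773/20 → 1 → B, 44.78535/10 → 4 → E; chars BE.
Square: 1.68773/2 → 0, 4.78535/1 → 4; chars 04.
Subsquare: 1.68773/0.0833333 → 20 → u, 0.78535/0.0416667 → 18 → s; chars us.
Extended square: 0.02106/0.00833333 → 2, 0.03535/0.00416667 → 8; chars 28.

BE04us28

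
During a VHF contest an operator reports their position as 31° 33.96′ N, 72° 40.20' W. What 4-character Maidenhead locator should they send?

Offset from 180°W / 90°S: lon 107.33°, lat 121.57°.
Field: 107.33/20 → 5 → F, 121.57/10 → 12 → M; chars FM.
Square: 7.33/2 → 3, 1.57/1 → 1; chars 31.

FM31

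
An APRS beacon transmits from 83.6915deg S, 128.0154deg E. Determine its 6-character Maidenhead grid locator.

Shift to the Maidenhead origin (180°W, 90°S): lon 308.0154, lat 6.3085.
Field: 308.0154/20 → 15 → P, 6.3085/10 → 0 → A; chars PA.
Square: 8.0154/2 → 4, 6.3085/1 → 6; chars 46.
Subsquare: 0.0154/0.0833333 → 0 → a, 0.3085/0.0416667 → 7 → h; chars ah.

PA46ah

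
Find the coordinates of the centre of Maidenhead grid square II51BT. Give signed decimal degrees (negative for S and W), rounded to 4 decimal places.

Field I=8, I=8: +8·20° lon, +8·10° lat → SW at lon -20°, lat -10°.
Square 5, 1: +5·2° lon, +1·1° lat → SW at lon -10°, lat -9°.
Subsquare b=1, t=19: +1·0.0833333° lon, +19·0.0416667° lat → SW at lon -9.91667°, lat -8.20833°.
Cell spans 0.0833333° lon × 0.0416667° lat. Centre is SW corner plus half of each.
latitude -8.1875, longitude -9.8750.

-8.1875, -9.8750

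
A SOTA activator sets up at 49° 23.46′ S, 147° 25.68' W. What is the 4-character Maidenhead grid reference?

Shift to the Maidenhead origin (180°W, 90°S): lon 32.57, lat 40.61.
Field: 32.57/20 → 1 → B, 40.61/10 → 4 → E; chars BE.
Square: 12.57/2 → 6, 0.61/1 → 0; chars 60.

BE60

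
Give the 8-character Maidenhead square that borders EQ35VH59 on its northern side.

EQ35vi50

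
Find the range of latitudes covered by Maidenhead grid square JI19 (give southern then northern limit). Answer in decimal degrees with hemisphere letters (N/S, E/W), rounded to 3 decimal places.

Field J=9, I=8: +9·20° lon, +8·10° lat → SW at lon 0°, lat -10°.
Square 1, 9: +1·2° lon, +9·1° lat → SW at lon 2°, lat -1°.
Cell spans 2° lon × 1° lat.
south 1.000° S, north 0.000° N.

1.000° S, 0.000° N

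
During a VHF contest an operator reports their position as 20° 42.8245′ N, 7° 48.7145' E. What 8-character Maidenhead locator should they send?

Offset from 180°W / 90°S: lon 187.81191°, lat 110.71374°.
Field (20°×10°, letters A–R): 187.81191/20 → 9 → J, 110.71374/10 → 11 → L; chars JL.
Square (2°×1°, digits 0–9): 7.81191/2 → 3, 0.71374/1 → 0; chars 30.
Subsquare (5′×2.5′, letters a–x): 1.81191/0.0833333 → 21 → v, 0.71374/0.0416667 → 17 → r; chars vr.
Extended square (30″×15″, digits 0–9): 0.06191/0.00833333 → 7, 0.00541/0.00416667 → 1; chars 71.

JL30vr71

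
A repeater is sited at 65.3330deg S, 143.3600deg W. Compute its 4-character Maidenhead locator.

BC84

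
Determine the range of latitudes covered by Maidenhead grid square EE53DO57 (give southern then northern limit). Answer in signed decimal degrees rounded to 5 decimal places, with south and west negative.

-46.38750, -46.38333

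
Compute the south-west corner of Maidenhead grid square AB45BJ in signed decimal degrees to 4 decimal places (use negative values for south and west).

Field A=0, B=1: +0·20° lon, +1·10° lat → SW at lon -180°, lat -80°.
Square 4, 5: +4·2° lon, +5·1° lat → SW at lon -172°, lat -75°.
Subsquare b=1, j=9: +1·0.0833333° lon, +9·0.0416667° lat → SW at lon -171.917°, lat -74.625°.
latitude -74.6250, longitude -171.9167.

-74.6250, -171.9167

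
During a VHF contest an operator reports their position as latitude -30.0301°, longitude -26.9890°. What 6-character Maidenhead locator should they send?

HF69mx

Offset from 180°W / 90°S: lon 153.0110°, lat 59.9699°.
Field: lon ⌊153.0110/20⌋ = 7 → H; lat ⌊59.9699/10⌋ = 5 → F.
Square: lon ⌊13.0110/2⌋ = 6; lat ⌊9.9699/1⌋ = 9.
Subsquare: lon ⌊1.0110/0.0833333⌋ = 12 → m; lat ⌊0.9699/0.0416667⌋ = 23 → x.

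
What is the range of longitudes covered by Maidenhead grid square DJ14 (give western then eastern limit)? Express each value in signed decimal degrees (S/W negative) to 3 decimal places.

Field D=3, J=9: +3·20° lon, +9·10° lat → SW at lon -120°, lat 0°.
Square 1, 4: +1·2° lon, +4·1° lat → SW at lon -118°, lat 4°.
Cell spans 2° lon × 1° lat.
west -118.000, east -116.000.

-118.000, -116.000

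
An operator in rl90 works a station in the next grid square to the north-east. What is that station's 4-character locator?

AL01

Longitude square 9; +1 → 10, wraps to 0, carry into field.
Longitude field R = 17; +1 → 18, wraps to 0 = A, wrapping around the antimeridian.
Latitude square 0; +1 → 1.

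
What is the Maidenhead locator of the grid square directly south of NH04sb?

Latitude subsquare b = 1; −1 → 0 = a.
The longitude characters are unchanged.

NH04sa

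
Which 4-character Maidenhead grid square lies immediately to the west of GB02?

Longitude square 0; −1 → -1, wraps to 9, carry into field.
Longitude field G = 6; −1 → 5 = F.
The latitude characters are unchanged.

FB92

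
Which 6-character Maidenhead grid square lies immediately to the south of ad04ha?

Latitude subsquare a = 0; −1 → -1, wraps to 23 = x, carry into square.
Latitude square 4; −1 → 3.
The longitude characters are unchanged.

AD03hx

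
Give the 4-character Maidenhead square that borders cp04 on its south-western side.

Longitude square 0; −1 → -1, wraps to 9, carry into field.
Longitude field C = 2; −1 → 1 = B.
Latitude square 4; −1 → 3.

BP93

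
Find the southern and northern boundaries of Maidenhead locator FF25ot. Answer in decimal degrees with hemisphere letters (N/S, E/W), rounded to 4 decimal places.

34.2083° S, 34.1667° S

Field F=5, F=5: +5·20° lon, +5·10° lat → SW at lon -80°, lat -40°.
Square 2, 5: +2·2° lon, +5·1° lat → SW at lon -76°, lat -35°.
Subsquare o=14, t=19: +14·0.0833333° lon, +19·0.0416667° lat → SW at lon -74.8333°, lat -34.2083°.
Cell spans 0.0833333° lon × 0.0416667° lat.
south 34.2083° S, north 34.1667° S.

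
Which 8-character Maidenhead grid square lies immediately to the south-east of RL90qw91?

RL90rw00

Longitude extended square 9; +1 → 10, wraps to 0, carry into subsquare.
Longitude subsquare q = 16; +1 → 17 = r.
Latitude extended square 1; −1 → 0.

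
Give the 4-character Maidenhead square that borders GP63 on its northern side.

GP64

Latitude square 3; +1 → 4.
The longitude characters are unchanged.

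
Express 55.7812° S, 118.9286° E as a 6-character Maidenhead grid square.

OD94lf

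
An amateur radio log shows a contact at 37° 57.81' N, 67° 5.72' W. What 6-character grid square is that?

FM67kx

Shift to the Maidenhead origin (180°W, 90°S): lon 112.9047, lat 127.9635.
Field: 112.9047/20 → 5 → F, 127.9635/10 → 12 → M; chars FM.
Square: 12.9047/2 → 6, 7.9635/1 → 7; chars 67.
Subsquare: 0.9047/0.0833333 → 10 → k, 0.9635/0.0416667 → 23 → x; chars kx.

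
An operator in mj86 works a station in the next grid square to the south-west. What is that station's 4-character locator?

MJ75

Longitude square 8; −1 → 7.
Latitude square 6; −1 → 5.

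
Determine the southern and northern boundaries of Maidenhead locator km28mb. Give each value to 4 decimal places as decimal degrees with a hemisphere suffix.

Field K=10, M=12: +10·20° lon, +12·10° lat → SW at lon 20°, lat 30°.
Square 2, 8: +2·2° lon, +8·1° lat → SW at lon 24°, lat 38°.
Subsquare m=12, b=1: +12·0.0833333° lon, +1·0.0416667° lat → SW at lon 25°, lat 38.0417°.
Cell spans 0.0833333° lon × 0.0416667° lat.
south 38.0417° N, north 38.0833° N.

38.0417° N, 38.0833° N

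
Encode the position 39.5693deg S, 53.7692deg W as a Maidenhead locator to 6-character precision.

GF30ck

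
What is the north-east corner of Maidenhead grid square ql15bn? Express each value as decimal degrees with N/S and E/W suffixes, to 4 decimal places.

Field Q=16, L=11: +16·20° lon, +11·10° lat → SW at lon 140°, lat 20°.
Square 1, 5: +1·2° lon, +5·1° lat → SW at lon 142°, lat 25°.
Subsquare b=1, n=13: +1·0.0833333° lon, +13·0.0416667° lat → SW at lon 142.083°, lat 25.5417°.
Cell spans 0.0833333° lon × 0.0416667° lat. NE corner is SW corner plus one full cell.
latitude 25.5833° N, longitude 142.1667° E.

25.5833° N, 142.1667° E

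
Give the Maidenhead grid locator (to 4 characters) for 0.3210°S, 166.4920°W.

AI69

Offset from 180°W / 90°S: lon 13.51°, lat 89.68°.
Field: 13.51/20 → 0 → A, 89.68/10 → 8 → I; chars AI.
Square: 13.51/2 → 6, 9.68/1 → 9; chars 69.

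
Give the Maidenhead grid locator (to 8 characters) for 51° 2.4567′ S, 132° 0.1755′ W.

CD38xx90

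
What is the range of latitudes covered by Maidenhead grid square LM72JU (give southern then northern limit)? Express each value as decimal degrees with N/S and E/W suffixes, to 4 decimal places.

Field L=11, M=12: +11·20° lon, +12·10° lat → SW at lon 40°, lat 30°.
Square 7, 2: +7·2° lon, +2·1° lat → SW at lon 54°, lat 32°.
Subsquare j=9, u=20: +9·0.0833333° lon, +20·0.0416667° lat → SW at lon 54.75°, lat 32.8333°.
Cell spans 0.0833333° lon × 0.0416667° lat.
south 32.8333° N, north 32.8750° N.

32.8333° N, 32.8750° N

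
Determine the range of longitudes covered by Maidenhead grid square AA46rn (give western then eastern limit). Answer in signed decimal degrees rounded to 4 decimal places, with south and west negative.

-170.5833, -170.5000

Field A=0, A=0: +0·20° lon, +0·10° lat → SW at lon -180°, lat -90°.
Square 4, 6: +4·2° lon, +6·1° lat → SW at lon -172°, lat -84°.
Subsquare r=17, n=13: +17·0.0833333° lon, +13·0.0416667° lat → SW at lon -170.583°, lat -83.4583°.
Cell spans 0.0833333° lon × 0.0416667° lat.
west -170.5833, east -170.5000.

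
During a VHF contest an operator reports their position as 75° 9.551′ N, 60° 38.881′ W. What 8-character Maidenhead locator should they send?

FQ95qd28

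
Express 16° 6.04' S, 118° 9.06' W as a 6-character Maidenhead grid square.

DH03wv

Offset from 180°W / 90°S: lon 61.8490°, lat 73.8993°.
Field: lon ⌊61.8490/20⌋ = 3 → D; lat ⌊73.8993/10⌋ = 7 → H.
Square: lon ⌊1.8490/2⌋ = 0; lat ⌊3.8993/1⌋ = 3.
Subsquare: lon ⌊1.8490/0.0833333⌋ = 22 → w; lat ⌊0.8993/0.0416667⌋ = 21 → v.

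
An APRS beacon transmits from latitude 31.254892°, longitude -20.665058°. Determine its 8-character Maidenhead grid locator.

Shift to the Maidenhead origin (180°W, 90°S): lon 159.33494, lat 121.25489.
Field: 159.33494/20 → 7 → H, 121.25489/10 → 12 → M; chars HM.
Square: 19.33494/2 → 9, 1.25489/1 → 1; chars 91.
Subsquare: 1.33494/0.0833333 → 16 → q, 0.25489/0.0416667 → 6 → g; chars qg.
Extended square: 0.00161/0.00833333 → 0, 0.00489/0.00416667 → 1; chars 01.

HM91qg01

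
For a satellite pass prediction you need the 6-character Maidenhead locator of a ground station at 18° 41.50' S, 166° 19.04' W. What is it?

AH61uh

Add 180° to longitude and 90° to latitude: 13.6827, 71.3083.
Field: lon ⌊13.6827/20⌋ = 0 → A; lat ⌊71.3083/10⌋ = 7 → H.
Square: lon ⌊13.6827/2⌋ = 6; lat ⌊1.3083/1⌋ = 1.
Subsquare: lon ⌊1.6827/0.0833333⌋ = 20 → u; lat ⌊0.3083/0.0416667⌋ = 7 → h.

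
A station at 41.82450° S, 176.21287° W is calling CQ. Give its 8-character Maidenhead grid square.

Offset from 180°W / 90°S: lon 3.78713°, lat 48.17550°.
Field: 3.78713/20 → 0 → A, 48.17550/10 → 4 → E; chars AE.
Square: 3.78713/2 → 1, 8.17550/1 → 8; chars 18.
Subsquare: 1.78713/0.0833333 → 21 → v, 0.17550/0.0416667 → 4 → e; chars ve.
Extended square: 0.03713/0.00833333 → 4, 0.00883/0.00416667 → 2; chars 42.

AE18ve42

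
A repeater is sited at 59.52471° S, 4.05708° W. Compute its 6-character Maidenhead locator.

ID70xl

Add 180° to longitude and 90° to latitude: 175.9429, 30.4753.
Field: 175.9429/20 → 8 → I, 30.4753/10 → 3 → D; chars ID.
Square: 15.9429/2 → 7, 0.4753/1 → 0; chars 70.
Subsquare: 1.9429/0.0833333 → 23 → x, 0.4753/0.0416667 → 11 → l; chars xl.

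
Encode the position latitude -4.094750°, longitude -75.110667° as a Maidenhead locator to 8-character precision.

FI25kv67

Add 180° to longitude and 90° to latitude: 104.88933, 85.90525.
Field (20°×10°, letters A–R): 104.88933/20 → 5 → F, 85.90525/10 → 8 → I; chars FI.
Square (2°×1°, digits 0–9): 4.88933/2 → 2, 5.90525/1 → 5; chars 25.
Subsquare (5′×2.5′, letters a–x): 0.88933/0.0833333 → 10 → k, 0.90525/0.0416667 → 21 → v; chars kv.
Extended square (30″×15″, digits 0–9): 0.05600/0.00833333 → 6, 0.03025/0.00416667 → 7; chars 67.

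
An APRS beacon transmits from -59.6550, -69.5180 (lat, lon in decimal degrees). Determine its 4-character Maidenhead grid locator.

Offset from 180°W / 90°S: lon 110.48°, lat 30.34°.
Field: 110.48/20 → 5 → F, 30.34/10 → 3 → D; chars FD.
Square: 10.48/2 → 5, 0.34/1 → 0; chars 50.

FD50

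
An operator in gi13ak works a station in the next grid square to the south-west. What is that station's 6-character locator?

GI03xj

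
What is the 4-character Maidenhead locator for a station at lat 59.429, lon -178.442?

AO09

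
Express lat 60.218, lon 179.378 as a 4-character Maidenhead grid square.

RP90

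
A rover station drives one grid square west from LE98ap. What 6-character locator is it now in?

LE88xp

Longitude subsquare a = 0; −1 → -1, wraps to 23 = x, carry into square.
Longitude square 9; −1 → 8.
The latitude characters are unchanged.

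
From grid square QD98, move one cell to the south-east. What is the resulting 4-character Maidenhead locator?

RD07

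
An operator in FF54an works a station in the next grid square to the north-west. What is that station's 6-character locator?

Longitude subsquare a = 0; −1 → -1, wraps to 23 = x, carry into square.
Longitude square 5; −1 → 4.
Latitude subsquare n = 13; +1 → 14 = o.

FF44xo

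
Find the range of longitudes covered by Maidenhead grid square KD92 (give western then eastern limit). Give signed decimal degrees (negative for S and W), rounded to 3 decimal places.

38.000, 40.000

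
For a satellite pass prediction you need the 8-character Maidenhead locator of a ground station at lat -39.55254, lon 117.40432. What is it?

OF80qk87

Shift to the Maidenhead origin (180°W, 90°S): lon 297.40432, lat 50.44746.
Field: lon ⌊297.40432/20⌋ = 14 → O; lat ⌊50.44746/10⌋ = 5 → F.
Square: lon ⌊17.40432/2⌋ = 8; lat ⌊0.44746/1⌋ = 0.
Subsquare: lon ⌊1.40432/0.0833333⌋ = 16 → q; lat ⌊0.44746/0.0416667⌋ = 10 → k.
Extended square: lon ⌊0.07099/0.00833333⌋ = 8; lat ⌊0.03079/0.00416667⌋ = 7.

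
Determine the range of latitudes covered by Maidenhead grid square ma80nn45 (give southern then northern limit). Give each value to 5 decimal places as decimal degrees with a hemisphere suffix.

89.43750° S, 89.43333° S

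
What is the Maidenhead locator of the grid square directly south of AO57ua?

AO56ux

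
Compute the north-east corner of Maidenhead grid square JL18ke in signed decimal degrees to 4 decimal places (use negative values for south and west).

28.2083, 2.9167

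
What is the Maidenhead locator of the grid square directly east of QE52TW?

QE52uw

Longitude subsquare t = 19; +1 → 20 = u.
The latitude characters are unchanged.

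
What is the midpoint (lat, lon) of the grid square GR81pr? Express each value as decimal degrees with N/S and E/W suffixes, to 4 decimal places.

Field G=6, R=17: +6·20° lon, +17·10° lat → SW at lon -60°, lat 80°.
Square 8, 1: +8·2° lon, +1·1° lat → SW at lon -44°, lat 81°.
Subsquare p=15, r=17: +15·0.0833333° lon, +17·0.0416667° lat → SW at lon -42.75°, lat 81.7083°.
Cell spans 0.0833333° lon × 0.0416667° lat. Centre is SW corner plus half of each.
latitude 81.7292° N, longitude 42.7083° W.

81.7292° N, 42.7083° W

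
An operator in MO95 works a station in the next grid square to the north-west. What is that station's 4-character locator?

Longitude square 9; −1 → 8.
Latitude square 5; +1 → 6.

MO86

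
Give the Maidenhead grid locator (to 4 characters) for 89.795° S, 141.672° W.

BA90

Shift to the Maidenhead origin (180°W, 90°S): lon 38.33, lat 0.20.
Field (20°×10°, letters A–R): 38.33/20 → 1 → B, 0.20/10 → 0 → A; chars BA.
Square (2°×1°, digits 0–9): 18.33/2 → 9, 0.20/1 → 0; chars 90.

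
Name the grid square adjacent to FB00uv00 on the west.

FB00tv90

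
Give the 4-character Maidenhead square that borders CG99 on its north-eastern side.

DH00

Longitude square 9; +1 → 10, wraps to 0, carry into field.
Longitude field C = 2; +1 → 3 = D.
Latitude square 9; +1 → 10, wraps to 0, carry into field.
Latitude field G = 6; +1 → 7 = H.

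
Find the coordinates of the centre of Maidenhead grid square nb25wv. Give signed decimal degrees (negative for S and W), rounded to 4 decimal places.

-74.1042, 85.8750

Field N=13, B=1: +13·20° lon, +1·10° lat → SW at lon 80°, lat -80°.
Square 2, 5: +2·2° lon, +5·1° lat → SW at lon 84°, lat -75°.
Subsquare w=22, v=21: +22·0.0833333° lon, +21·0.0416667° lat → SW at lon 85.8333°, lat -74.125°.
Cell spans 0.0833333° lon × 0.0416667° lat. Centre is SW corner plus half of each.
latitude -74.1042, longitude 85.8750.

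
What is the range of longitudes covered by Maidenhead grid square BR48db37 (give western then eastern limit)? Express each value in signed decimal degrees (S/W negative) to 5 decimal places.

Field B=1, R=17: +1·20° lon, +17·10° lat → SW at lon -160°, lat 80°.
Square 4, 8: +4·2° lon, +8·1° lat → SW at lon -152°, lat 88°.
Subsquare d=3, b=1: +3·0.0833333° lon, +1·0.0416667° lat → SW at lon -151.75°, lat 88.0417°.
Extended square 3, 7: +3·0.00833333° lon, +7·0.00416667° lat → SW at lon -151.725°, lat 88.0708°.
Cell spans 0.00833333° lon × 0.00416667° lat.
west -151.72500, east -151.71667.

-151.72500, -151.71667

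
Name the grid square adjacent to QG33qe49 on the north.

QG33qf40

Latitude extended square 9; +1 → 10, wraps to 0, carry into subsquare.
Latitude subsquare e = 4; +1 → 5 = f.
The longitude characters are unchanged.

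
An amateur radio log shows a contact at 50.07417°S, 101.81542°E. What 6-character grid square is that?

OD09vw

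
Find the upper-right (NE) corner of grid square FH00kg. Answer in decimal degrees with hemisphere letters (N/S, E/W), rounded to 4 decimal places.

19.7083° S, 79.0833° W

Field F=5, H=7: +5·20° lon, +7·10° lat → SW at lon -80°, lat -20°.
Square 0, 0: +0·2° lon, +0·1° lat → SW at lon -80°, lat -20°.
Subsquare k=10, g=6: +10·0.0833333° lon, +6·0.0416667° lat → SW at lon -79.1667°, lat -19.75°.
Cell spans 0.0833333° lon × 0.0416667° lat. NE corner is SW corner plus one full cell.
latitude 19.7083° S, longitude 79.0833° W.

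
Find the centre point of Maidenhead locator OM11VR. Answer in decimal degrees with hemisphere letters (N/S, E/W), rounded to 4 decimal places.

31.7292° N, 103.7917° E

Field O=14, M=12: +14·20° lon, +12·10° lat → SW at lon 100°, lat 30°.
Square 1, 1: +1·2° lon, +1·1° lat → SW at lon 102°, lat 31°.
Subsquare v=21, r=17: +21·0.0833333° lon, +17·0.0416667° lat → SW at lon 103.75°, lat 31.7083°.
Cell spans 0.0833333° lon × 0.0416667° lat. Centre is SW corner plus half of each.
latitude 31.7292° N, longitude 103.7917° E.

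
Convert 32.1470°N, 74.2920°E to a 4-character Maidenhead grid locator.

MM72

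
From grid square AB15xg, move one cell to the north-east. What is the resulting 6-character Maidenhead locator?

AB25ah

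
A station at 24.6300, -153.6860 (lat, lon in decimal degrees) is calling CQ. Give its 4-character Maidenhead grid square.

Shift to the Maidenhead origin (180°W, 90°S): lon 26.31, lat 114.63.
Field: 26.31/20 → 1 → B, 114.63/10 → 11 → L; chars BL.
Square: 6.31/2 → 3, 4.63/1 → 4; chars 34.

BL34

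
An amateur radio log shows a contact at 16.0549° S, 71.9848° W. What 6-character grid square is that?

FH43aw

Shift to the Maidenhead origin (180°W, 90°S): lon 108.0152, lat 73.9451.
Field (20°×10°, letters A–R): lon ⌊108.0152/20⌋ = 5 → F; lat ⌊73.9451/10⌋ = 7 → H.
Square (2°×1°, digits 0–9): lon ⌊8.0152/2⌋ = 4; lat ⌊3.9451/1⌋ = 3.
Subsquare (5′×2.5′, letters a–x): lon ⌊0.0152/0.0833333⌋ = 0 → a; lat ⌊0.9451/0.0416667⌋ = 22 → w.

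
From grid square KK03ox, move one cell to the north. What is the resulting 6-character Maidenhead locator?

KK04oa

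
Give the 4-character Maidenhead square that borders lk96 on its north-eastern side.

Longitude square 9; +1 → 10, wraps to 0, carry into field.
Longitude field L = 11; +1 → 12 = M.
Latitude square 6; +1 → 7.

MK07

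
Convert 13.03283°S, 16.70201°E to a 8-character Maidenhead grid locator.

JH86ix42

Shift to the Maidenhead origin (180°W, 90°S): lon 196.70201, lat 76.96717.
Field: 196.70201/20 → 9 → J, 76.96717/10 → 7 → H; chars JH.
Square: 16.70201/2 → 8, 6.96717/1 → 6; chars 86.
Subsquare: 0.70201/0.0833333 → 8 → i, 0.96717/0.0416667 → 23 → x; chars ix.
Extended square: 0.03534/0.00833333 → 4, 0.00884/0.00416667 → 2; chars 42.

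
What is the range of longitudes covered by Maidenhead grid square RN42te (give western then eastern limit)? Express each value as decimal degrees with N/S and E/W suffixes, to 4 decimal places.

169.5833° E, 169.6667° E

Field R=17, N=13: +17·20° lon, +13·10° lat → SW at lon 160°, lat 40°.
Square 4, 2: +4·2° lon, +2·1° lat → SW at lon 168°, lat 42°.
Subsquare t=19, e=4: +19·0.0833333° lon, +4·0.0416667° lat → SW at lon 169.583°, lat 42.1667°.
Cell spans 0.0833333° lon × 0.0416667° lat.
west 169.5833° E, east 169.6667° E.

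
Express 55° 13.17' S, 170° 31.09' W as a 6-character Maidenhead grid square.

Offset from 180°W / 90°S: lon 9.4818°, lat 34.7805°.
Field: 9.4818/20 → 0 → A, 34.7805/10 → 3 → D; chars AD.
Square: 9.4818/2 → 4, 4.7805/1 → 4; chars 44.
Subsquare: 1.4818/0.0833333 → 17 → r, 0.7805/0.0416667 → 18 → s; chars rs.

AD44rs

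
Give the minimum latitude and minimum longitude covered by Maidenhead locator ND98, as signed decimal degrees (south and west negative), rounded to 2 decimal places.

Field N=13, D=3: +13·20° lon, +3·10° lat → SW at lon 80°, lat -60°.
Square 9, 8: +9·2° lon, +8·1° lat → SW at lon 98°, lat -52°.
latitude -52.00, longitude 98.00.

-52.00, 98.00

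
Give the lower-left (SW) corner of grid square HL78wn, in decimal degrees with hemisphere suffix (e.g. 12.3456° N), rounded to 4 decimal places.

28.5417° N, 24.1667° W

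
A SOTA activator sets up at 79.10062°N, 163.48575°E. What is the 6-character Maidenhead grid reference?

Shift to the Maidenhead origin (180°W, 90°S): lon 343.4857, lat 169.1006.
Field: lon ⌊343.4857/20⌋ = 17 → R; lat ⌊169.1006/10⌋ = 16 → Q.
Square: lon ⌊3.4857/2⌋ = 1; lat ⌊9.1006/1⌋ = 9.
Subsquare: lon ⌊1.4857/0.0833333⌋ = 17 → r; lat ⌊0.1006/0.0416667⌋ = 2 → c.

RQ19rc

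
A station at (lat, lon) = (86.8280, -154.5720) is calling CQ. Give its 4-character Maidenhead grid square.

BR26

Offset from 180°W / 90°S: lon 25.43°, lat 176.83°.
Field: 25.43/20 → 1 → B, 176.83/10 → 17 → R; chars BR.
Square: 5.43/2 → 2, 6.83/1 → 6; chars 26.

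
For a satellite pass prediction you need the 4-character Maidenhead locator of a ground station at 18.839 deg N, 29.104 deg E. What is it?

KK48

Shift to the Maidenhead origin (180°W, 90°S): lon 209.10, lat 108.84.
Field (20°×10°, letters A–R): lon ⌊209.10/20⌋ = 10 → K; lat ⌊108.84/10⌋ = 10 → K.
Square (2°×1°, digits 0–9): lon ⌊9.10/2⌋ = 4; lat ⌊8.84/1⌋ = 8.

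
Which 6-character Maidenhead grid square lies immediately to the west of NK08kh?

Longitude subsquare k = 10; −1 → 9 = j.
The latitude characters are unchanged.

NK08jh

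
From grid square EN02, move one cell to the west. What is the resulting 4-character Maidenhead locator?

DN92

Longitude square 0; −1 → -1, wraps to 9, carry into field.
Longitude field E = 4; −1 → 3 = D.
The latitude characters are unchanged.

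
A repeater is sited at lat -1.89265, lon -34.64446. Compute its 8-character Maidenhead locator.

HI28qc25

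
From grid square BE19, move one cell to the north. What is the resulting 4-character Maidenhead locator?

Latitude square 9; +1 → 10, wraps to 0, carry into field.
Latitude field E = 4; +1 → 5 = F.
The longitude characters are unchanged.

BF10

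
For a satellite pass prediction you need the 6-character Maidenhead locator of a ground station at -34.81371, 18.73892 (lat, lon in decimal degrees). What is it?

Shift to the Maidenhead origin (180°W, 90°S): lon 198.7389, lat 55.1863.
Field: lon ⌊198.7389/20⌋ = 9 → J; lat ⌊55.1863/10⌋ = 5 → F.
Square: lon ⌊18.7389/2⌋ = 9; lat ⌊5.1863/1⌋ = 5.
Subsquare: lon ⌊0.7389/0.0833333⌋ = 8 → i; lat ⌊0.1863/0.0416667⌋ = 4 → e.

JF95ie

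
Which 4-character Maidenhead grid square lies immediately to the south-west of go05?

Longitude square 0; −1 → -1, wraps to 9, carry into field.
Longitude field G = 6; −1 → 5 = F.
Latitude square 5; −1 → 4.

FO94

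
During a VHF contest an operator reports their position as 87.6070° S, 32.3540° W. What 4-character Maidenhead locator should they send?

HA32

Offset from 180°W / 90°S: lon 147.65°, lat 2.39°.
Field: lon ⌊147.65/20⌋ = 7 → H; lat ⌊2.39/10⌋ = 0 → A.
Square: lon ⌊7.65/2⌋ = 3; lat ⌊2.39/1⌋ = 2.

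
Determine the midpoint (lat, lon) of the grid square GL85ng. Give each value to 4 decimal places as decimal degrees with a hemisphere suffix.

Field G=6, L=11: +6·20° lon, +11·10° lat → SW at lon -60°, lat 20°.
Square 8, 5: +8·2° lon, +5·1° lat → SW at lon -44°, lat 25°.
Subsquare n=13, g=6: +13·0.0833333° lon, +6·0.0416667° lat → SW at lon -42.9167°, lat 25.25°.
Cell spans 0.0833333° lon × 0.0416667° lat. Centre is SW corner plus half of each.
latitude 25.2708° N, longitude 42.8750° W.

25.2708° N, 42.8750° W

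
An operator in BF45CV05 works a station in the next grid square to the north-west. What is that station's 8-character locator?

Longitude extended square 0; −1 → -1, wraps to 9, carry into subsquare.
Longitude subsquare c = 2; −1 → 1 = b.
Latitude extended square 5; +1 → 6.

BF45bv96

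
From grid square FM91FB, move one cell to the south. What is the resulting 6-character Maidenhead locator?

FM91fa

Latitude subsquare b = 1; −1 → 0 = a.
The longitude characters are unchanged.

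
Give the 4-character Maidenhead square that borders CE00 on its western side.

BE90

Longitude square 0; −1 → -1, wraps to 9, carry into field.
Longitude field C = 2; −1 → 1 = B.
The latitude characters are unchanged.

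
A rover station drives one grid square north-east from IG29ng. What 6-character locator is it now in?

Longitude subsquare n = 13; +1 → 14 = o.
Latitude subsquare g = 6; +1 → 7 = h.

IG29oh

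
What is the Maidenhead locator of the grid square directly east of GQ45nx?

GQ45ox

Longitude subsquare n = 13; +1 → 14 = o.
The latitude characters are unchanged.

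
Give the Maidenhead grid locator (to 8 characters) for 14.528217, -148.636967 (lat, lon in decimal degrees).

Shift to the Maidenhead origin (180°W, 90°S): lon 31.36303, lat 104.52822.
Field (20°×10°, letters A–R): 31.36303/20 → 1 → B, 104.52822/10 → 10 → K; chars BK.
Square (2°×1°, digits 0–9): 11.36303/2 → 5, 4.52822/1 → 4; chars 54.
Subsquare (5′×2.5′, letters a–x): 1.36303/0.0833333 → 16 → q, 0.52822/0.0416667 → 12 → m; chars qm.
Extended square (30″×15″, digits 0–9): 0.02970/0.00833333 → 3, 0.02822/0.00416667 → 6; chars 36.

BK54qm36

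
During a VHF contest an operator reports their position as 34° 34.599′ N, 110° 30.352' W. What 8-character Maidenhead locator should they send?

DM44rn98

Shift to the Maidenhead origin (180°W, 90°S): lon 69.49413, lat 124.57665.
Field (20°×10°, letters A–R): lon ⌊69.49413/20⌋ = 3 → D; lat ⌊124.57665/10⌋ = 12 → M.
Square (2°×1°, digits 0–9): lon ⌊9.49413/2⌋ = 4; lat ⌊4.57665/1⌋ = 4.
Subsquare (5′×2.5′, letters a–x): lon ⌊1.49413/0.0833333⌋ = 17 → r; lat ⌊0.57665/0.0416667⌋ = 13 → n.
Extended square (30″×15″, digits 0–9): lon ⌊0.07747/0.00833333⌋ = 9; lat ⌊0.03498/0.00416667⌋ = 8.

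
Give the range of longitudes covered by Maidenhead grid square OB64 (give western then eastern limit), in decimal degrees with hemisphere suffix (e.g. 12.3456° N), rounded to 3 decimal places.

112.000° E, 114.000° E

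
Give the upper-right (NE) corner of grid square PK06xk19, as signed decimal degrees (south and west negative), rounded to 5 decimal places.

16.45833, 121.93333

Field P=15, K=10: +15·20° lon, +10·10° lat → SW at lon 120°, lat 10°.
Square 0, 6: +0·2° lon, +6·1° lat → SW at lon 120°, lat 16°.
Subsquare x=23, k=10: +23·0.0833333° lon, +10·0.0416667° lat → SW at lon 121.917°, lat 16.4167°.
Extended square 1, 9: +1·0.00833333° lon, +9·0.00416667° lat → SW at lon 121.925°, lat 16.4542°.
Cell spans 0.00833333° lon × 0.00416667° lat. NE corner is SW corner plus one full cell.
latitude 16.45833, longitude 121.93333.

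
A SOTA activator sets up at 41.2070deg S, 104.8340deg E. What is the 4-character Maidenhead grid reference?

Shift to the Maidenhead origin (180°W, 90°S): lon 284.83, lat 48.79.
Field (20°×10°, letters A–R): 284.83/20 → 14 → O, 48.79/10 → 4 → E; chars OE.
Square (2°×1°, digits 0–9): 4.83/2 → 2, 8.79/1 → 8; chars 28.

OE28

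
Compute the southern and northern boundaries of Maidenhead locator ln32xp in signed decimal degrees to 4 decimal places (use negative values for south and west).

42.6250, 42.6667

Field L=11, N=13: +11·20° lon, +13·10° lat → SW at lon 40°, lat 40°.
Square 3, 2: +3·2° lon, +2·1° lat → SW at lon 46°, lat 42°.
Subsquare x=23, p=15: +23·0.0833333° lon, +15·0.0416667° lat → SW at lon 47.9167°, lat 42.625°.
Cell spans 0.0833333° lon × 0.0416667° lat.
south 42.6250, north 42.6667.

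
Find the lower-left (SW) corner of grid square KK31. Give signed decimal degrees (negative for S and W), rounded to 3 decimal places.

11.000, 26.000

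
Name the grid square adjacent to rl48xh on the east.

Longitude subsquare x = 23; +1 → 24, wraps to 0 = a, carry into square.
Longitude square 4; +1 → 5.
The latitude characters are unchanged.

RL58ah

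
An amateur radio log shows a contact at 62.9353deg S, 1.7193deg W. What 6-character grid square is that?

Add 180° to longitude and 90° to latitude: 178.2807, 27.0647.
Field: 178.2807/20 → 8 → I, 27.0647/10 → 2 → C; chars IC.
Square: 18.2807/2 → 9, 7.0647/1 → 7; chars 97.
Subsquare: 0.2807/0.0833333 → 3 → d, 0.0647/0.0416667 → 1 → b; chars db.

IC97db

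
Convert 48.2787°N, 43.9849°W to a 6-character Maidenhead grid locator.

Shift to the Maidenhead origin (180°W, 90°S): lon 136.0151, lat 138.2787.
Field: 136.0151/20 → 6 → G, 138.2787/10 → 13 → N; chars GN.
Square: 16.0151/2 → 8, 8.2787/1 → 8; chars 88.
Subsquare: 0.0151/0.0833333 → 0 → a, 0.2787/0.0416667 → 6 → g; chars ag.

GN88ag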